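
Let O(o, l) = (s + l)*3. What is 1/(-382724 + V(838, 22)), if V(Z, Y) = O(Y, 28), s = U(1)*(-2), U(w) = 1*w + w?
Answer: -1/382652 ≈ -2.6133e-6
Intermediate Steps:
U(w) = 2*w (U(w) = w + w = 2*w)
s = -4 (s = (2*1)*(-2) = 2*(-2) = -4)
O(o, l) = -12 + 3*l (O(o, l) = (-4 + l)*3 = -12 + 3*l)
V(Z, Y) = 72 (V(Z, Y) = -12 + 3*28 = -12 + 84 = 72)
1/(-382724 + V(838, 22)) = 1/(-382724 + 72) = 1/(-382652) = -1/382652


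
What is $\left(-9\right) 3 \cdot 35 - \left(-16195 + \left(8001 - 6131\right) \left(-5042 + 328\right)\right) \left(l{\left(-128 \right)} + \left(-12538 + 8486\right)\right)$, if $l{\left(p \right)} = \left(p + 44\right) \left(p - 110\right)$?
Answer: $140772116555$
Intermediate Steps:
$l{\left(p \right)} = \left(-110 + p\right) \left(44 + p\right)$ ($l{\left(p \right)} = \left(44 + p\right) \left(-110 + p\right) = \left(-110 + p\right) \left(44 + p\right)$)
$\left(-9\right) 3 \cdot 35 - \left(-16195 + \left(8001 - 6131\right) \left(-5042 + 328\right)\right) \left(l{\left(-128 \right)} + \left(-12538 + 8486\right)\right) = \left(-9\right) 3 \cdot 35 - \left(-16195 + \left(8001 - 6131\right) \left(-5042 + 328\right)\right) \left(\left(-4840 + \left(-128\right)^{2} - -8448\right) + \left(-12538 + 8486\right)\right) = \left(-27\right) 35 - \left(-16195 + 1870 \left(-4714\right)\right) \left(\left(-4840 + 16384 + 8448\right) - 4052\right) = -945 - \left(-16195 - 8815180\right) \left(19992 - 4052\right) = -945 - \left(-8831375\right) 15940 = -945 - -140772117500 = -945 + 140772117500 = 140772116555$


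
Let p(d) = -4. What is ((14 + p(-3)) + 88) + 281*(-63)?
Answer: -17605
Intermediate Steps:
((14 + p(-3)) + 88) + 281*(-63) = ((14 - 4) + 88) + 281*(-63) = (10 + 88) - 17703 = 98 - 17703 = -17605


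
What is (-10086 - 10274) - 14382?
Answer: -34742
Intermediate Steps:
(-10086 - 10274) - 14382 = -20360 - 14382 = -34742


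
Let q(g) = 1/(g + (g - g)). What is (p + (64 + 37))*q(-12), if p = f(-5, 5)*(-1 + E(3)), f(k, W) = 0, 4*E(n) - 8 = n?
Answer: -101/12 ≈ -8.4167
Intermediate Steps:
E(n) = 2 + n/4
q(g) = 1/g (q(g) = 1/(g + 0) = 1/g)
p = 0 (p = 0*(-1 + (2 + (¼)*3)) = 0*(-1 + (2 + ¾)) = 0*(-1 + 11/4) = 0*(7/4) = 0)
(p + (64 + 37))*q(-12) = (0 + (64 + 37))/(-12) = (0 + 101)*(-1/12) = 101*(-1/12) = -101/12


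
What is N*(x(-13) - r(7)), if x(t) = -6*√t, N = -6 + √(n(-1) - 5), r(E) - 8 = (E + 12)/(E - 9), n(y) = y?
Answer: 3*(-1 + 4*I*√13)*(6 - I*√6)/2 ≈ 43.991 + 133.47*I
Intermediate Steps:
r(E) = 8 + (12 + E)/(-9 + E) (r(E) = 8 + (E + 12)/(E - 9) = 8 + (12 + E)/(-9 + E))
N = -6 + I*√6 (N = -6 + √(-1 - 5) = -6 + √(-6) = -6 + I*√6 ≈ -6.0 + 2.4495*I)
N*(x(-13) - r(7)) = (-6 + I*√6)*(-6*I*√13 - 3*(-20 + 3*7)/(-9 + 7)) = (-6 + I*√6)*(-6*I*√13 - 3*(-20 + 21)/(-2)) = (-6 + I*√6)*(-6*I*√13 - 3*(-1)/2) = (-6 + I*√6)*(-6*I*√13 - 1*(-3/2)) = (-6 + I*√6)*(-6*I*√13 + 3/2) = (-6 + I*√6)*(3/2 - 6*I*√13)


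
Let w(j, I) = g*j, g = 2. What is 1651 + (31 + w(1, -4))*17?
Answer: 2212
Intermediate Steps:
w(j, I) = 2*j
1651 + (31 + w(1, -4))*17 = 1651 + (31 + 2*1)*17 = 1651 + (31 + 2)*17 = 1651 + 33*17 = 1651 + 561 = 2212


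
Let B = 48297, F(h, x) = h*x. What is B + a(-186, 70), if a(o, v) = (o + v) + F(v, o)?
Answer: 35161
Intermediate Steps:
a(o, v) = o + v + o*v (a(o, v) = (o + v) + v*o = (o + v) + o*v = o + v + o*v)
B + a(-186, 70) = 48297 + (-186 + 70 - 186*70) = 48297 + (-186 + 70 - 13020) = 48297 - 13136 = 35161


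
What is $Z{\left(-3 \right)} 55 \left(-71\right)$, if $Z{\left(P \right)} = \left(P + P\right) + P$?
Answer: $35145$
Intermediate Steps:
$Z{\left(P \right)} = 3 P$ ($Z{\left(P \right)} = 2 P + P = 3 P$)
$Z{\left(-3 \right)} 55 \left(-71\right) = 3 \left(-3\right) 55 \left(-71\right) = \left(-9\right) 55 \left(-71\right) = \left(-495\right) \left(-71\right) = 35145$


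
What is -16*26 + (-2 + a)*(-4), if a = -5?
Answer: -388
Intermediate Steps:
-16*26 + (-2 + a)*(-4) = -16*26 + (-2 - 5)*(-4) = -416 - 7*(-4) = -416 + 28 = -388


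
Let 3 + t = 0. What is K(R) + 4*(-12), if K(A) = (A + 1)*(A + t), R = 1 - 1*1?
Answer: -51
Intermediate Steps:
R = 0 (R = 1 - 1 = 0)
t = -3 (t = -3 + 0 = -3)
K(A) = (1 + A)*(-3 + A) (K(A) = (A + 1)*(A - 3) = (1 + A)*(-3 + A))
K(R) + 4*(-12) = (-3 + 0² - 2*0) + 4*(-12) = (-3 + 0 + 0) - 48 = -3 - 48 = -51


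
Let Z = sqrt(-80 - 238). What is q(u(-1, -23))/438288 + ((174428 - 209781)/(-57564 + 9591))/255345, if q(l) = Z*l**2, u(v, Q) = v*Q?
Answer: 35353/12249665685 + 23*I*sqrt(318)/19056 ≈ 2.886e-6 + 0.021523*I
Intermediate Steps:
u(v, Q) = Q*v
Z = I*sqrt(318) (Z = sqrt(-318) = I*sqrt(318) ≈ 17.833*I)
q(l) = I*sqrt(318)*l**2 (q(l) = (I*sqrt(318))*l**2 = I*sqrt(318)*l**2)
q(u(-1, -23))/438288 + ((174428 - 209781)/(-57564 + 9591))/255345 = (I*sqrt(318)*(-23*(-1))**2)/438288 + ((174428 - 209781)/(-57564 + 9591))/255345 = (I*sqrt(318)*23**2)*(1/438288) - 35353/(-47973)*(1/255345) = (I*sqrt(318)*529)*(1/438288) - 35353*(-1/47973)*(1/255345) = (529*I*sqrt(318))*(1/438288) + (35353/47973)*(1/255345) = 23*I*sqrt(318)/19056 + 35353/12249665685 = 35353/12249665685 + 23*I*sqrt(318)/19056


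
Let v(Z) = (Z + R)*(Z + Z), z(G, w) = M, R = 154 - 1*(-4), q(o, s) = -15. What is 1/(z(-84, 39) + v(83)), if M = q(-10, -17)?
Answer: 1/39991 ≈ 2.5006e-5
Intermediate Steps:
M = -15
R = 158 (R = 154 + 4 = 158)
z(G, w) = -15
v(Z) = 2*Z*(158 + Z) (v(Z) = (Z + 158)*(Z + Z) = (158 + Z)*(2*Z) = 2*Z*(158 + Z))
1/(z(-84, 39) + v(83)) = 1/(-15 + 2*83*(158 + 83)) = 1/(-15 + 2*83*241) = 1/(-15 + 40006) = 1/39991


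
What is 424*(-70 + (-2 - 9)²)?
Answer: 21624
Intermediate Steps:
424*(-70 + (-2 - 9)²) = 424*(-70 + (-11)²) = 424*(-70 + 121) = 424*51 = 21624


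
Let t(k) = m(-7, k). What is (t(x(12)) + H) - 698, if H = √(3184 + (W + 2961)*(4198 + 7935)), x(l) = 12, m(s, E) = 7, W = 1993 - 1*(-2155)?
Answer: -691 + √86256681 ≈ 8596.5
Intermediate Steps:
W = 4148 (W = 1993 + 2155 = 4148)
t(k) = 7
H = √86256681 (H = √(3184 + (4148 + 2961)*(4198 + 7935)) = √(3184 + 7109*12133) = √(3184 + 86253497) = √86256681 ≈ 9287.5)
(t(x(12)) + H) - 698 = (7 + √86256681) - 698 = -691 + √86256681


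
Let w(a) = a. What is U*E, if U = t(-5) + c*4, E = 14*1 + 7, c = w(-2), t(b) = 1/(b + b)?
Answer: -1701/10 ≈ -170.10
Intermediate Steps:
t(b) = 1/(2*b)
c = -2
E = 21 (E = 14 + 7 = 21)
U = -81/10 (U = (1/2)/(-5) - 2*4 = (1/2)*(-1/5) - 8 = -1/10 - 8 = -81/10 ≈ -8.1000)
U*E = -81/10*21 = -1701/10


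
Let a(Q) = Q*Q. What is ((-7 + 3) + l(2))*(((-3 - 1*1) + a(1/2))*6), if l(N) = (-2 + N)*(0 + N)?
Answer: 90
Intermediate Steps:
l(N) = N*(-2 + N) (l(N) = (-2 + N)*N = N*(-2 + N))
a(Q) = Q²
((-7 + 3) + l(2))*(((-3 - 1*1) + a(1/2))*6) = ((-7 + 3) + 2*(-2 + 2))*(((-3 - 1*1) + (1/2)²)*6) = (-4 + 2*0)*(((-3 - 1) + (½)²)*6) = (-4 + 0)*((-4 + ¼)*6) = -(-15)*6 = -4*(-45/2) = 90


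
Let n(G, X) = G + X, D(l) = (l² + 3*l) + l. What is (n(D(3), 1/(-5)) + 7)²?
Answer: 19321/25 ≈ 772.84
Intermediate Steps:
D(l) = l² + 4*l
(n(D(3), 1/(-5)) + 7)² = ((3*(4 + 3) + 1/(-5)) + 7)² = ((3*7 - ⅕) + 7)² = ((21 - ⅕) + 7)² = (104/5 + 7)² = (139/5)² = 19321/25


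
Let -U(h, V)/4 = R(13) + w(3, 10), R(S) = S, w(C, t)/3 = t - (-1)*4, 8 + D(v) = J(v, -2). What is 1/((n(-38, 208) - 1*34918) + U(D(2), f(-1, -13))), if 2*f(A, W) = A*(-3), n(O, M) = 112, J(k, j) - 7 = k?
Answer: -1/35026 ≈ -2.8550e-5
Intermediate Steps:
J(k, j) = 7 + k
D(v) = -1 + v (D(v) = -8 + (7 + v) = -1 + v)
f(A, W) = -3*A/2 (f(A, W) = (A*(-3))/2 = (-3*A)/2 = -3*A/2)
w(C, t) = 12 + 3*t (w(C, t) = 3*(t - (-1)*4) = 3*(t - 1*(-4)) = 3*(t + 4) = 3*(4 + t) = 12 + 3*t)
U(h, V) = -220 (U(h, V) = -4*(13 + (12 + 3*10)) = -4*(13 + (12 + 30)) = -4*(13 + 42) = -4*55 = -220)
1/((n(-38, 208) - 1*34918) + U(D(2), f(-1, -13))) = 1/((112 - 1*34918) - 220) = 1/((112 - 34918) - 220) = 1/(-34806 - 220) = 1/(-35026) = -1/35026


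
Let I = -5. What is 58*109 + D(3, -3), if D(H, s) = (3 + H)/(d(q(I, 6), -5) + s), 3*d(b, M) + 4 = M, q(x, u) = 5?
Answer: 6321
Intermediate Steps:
d(b, M) = -4/3 + M/3
D(H, s) = (3 + H)/(-3 + s) (D(H, s) = (3 + H)/((-4/3 + (⅓)*(-5)) + s) = (3 + H)/((-4/3 - 5/3) + s) = (3 + H)/(-3 + s))
58*109 + D(3, -3) = 58*109 + (3 + 3)/(-3 - 3) = 6322 + 6/(-6) = 6322 - ⅙*6 = 6322 - 1 = 6321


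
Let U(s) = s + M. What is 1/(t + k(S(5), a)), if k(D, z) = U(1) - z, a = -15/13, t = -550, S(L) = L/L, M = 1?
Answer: -13/7109 ≈ -0.0018287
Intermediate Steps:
S(L) = 1
U(s) = 1 + s (U(s) = s + 1 = 1 + s)
a = -15/13 (a = -15*1/13 = -15/13 ≈ -1.1538)
k(D, z) = 2 - z (k(D, z) = (1 + 1) - z = 2 - z)
1/(t + k(S(5), a)) = 1/(-550 + (2 - 1*(-15/13))) = 1/(-550 + (2 + 15/13)) = 1/(-550 + 41/13) = 1/(-7109/13) = -13/7109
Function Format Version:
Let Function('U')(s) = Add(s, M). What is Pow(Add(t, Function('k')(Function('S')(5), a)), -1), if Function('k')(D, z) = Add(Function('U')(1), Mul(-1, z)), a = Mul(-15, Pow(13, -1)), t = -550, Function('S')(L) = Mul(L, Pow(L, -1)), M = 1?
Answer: Rational(-13, 7109) ≈ -0.0018287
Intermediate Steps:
Function('S')(L) = 1
Function('U')(s) = Add(1, s) (Function('U')(s) = Add(s, 1) = Add(1, s))
a = Rational(-15, 13) (a = Mul(-15, Rational(1, 13)) = Rational(-15, 13) ≈ -1.1538)
Function('k')(D, z) = Add(2, Mul(-1, z)) (Function('k')(D, z) = Add(Add(1, 1), Mul(-1, z)) = Add(2, Mul(-1, z)))
Pow(Add(t, Function('k')(Function('S')(5), a)), -1) = Pow(Add(-550, Add(2, Mul(-1, Rational(-15, 13)))), -1) = Pow(Add(-550, Add(2, Rational(15, 13))), -1) = Pow(Add(-550, Rational(41, 13)), -1) = Pow(Rational(-7109, 13), -1) = Rational(-13, 7109)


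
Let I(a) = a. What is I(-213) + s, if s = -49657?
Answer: -49870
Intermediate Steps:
I(-213) + s = -213 - 49657 = -49870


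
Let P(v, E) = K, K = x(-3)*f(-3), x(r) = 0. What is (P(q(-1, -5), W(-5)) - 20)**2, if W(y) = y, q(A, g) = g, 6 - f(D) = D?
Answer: 400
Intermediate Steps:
f(D) = 6 - D
K = 0 (K = 0*(6 - 1*(-3)) = 0*(6 + 3) = 0*9 = 0)
P(v, E) = 0
(P(q(-1, -5), W(-5)) - 20)**2 = (0 - 20)**2 = (-20)**2 = 400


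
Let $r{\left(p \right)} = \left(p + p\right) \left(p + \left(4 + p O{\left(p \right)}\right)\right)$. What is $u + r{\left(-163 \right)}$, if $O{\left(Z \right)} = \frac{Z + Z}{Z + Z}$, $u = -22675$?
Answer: $82297$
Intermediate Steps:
$O{\left(Z \right)} = 1$ ($O{\left(Z \right)} = \frac{2 Z}{2 Z} = 2 Z \frac{1}{2 Z} = 1$)
$r{\left(p \right)} = 2 p \left(4 + 2 p\right)$ ($r{\left(p \right)} = \left(p + p\right) \left(p + \left(4 + p 1\right)\right) = 2 p \left(p + \left(4 + p\right)\right) = 2 p \left(4 + 2 p\right)$)
$u + r{\left(-163 \right)} = -22675 + 4 \left(-163\right) \left(2 - 163\right) = -22675 + 4 \left(-163\right) \left(-161\right) = -22675 + 104972 = 82297$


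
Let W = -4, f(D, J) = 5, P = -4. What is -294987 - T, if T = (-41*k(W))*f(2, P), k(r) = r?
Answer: -295807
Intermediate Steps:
T = 820 (T = -41*(-4)*5 = 164*5 = 820)
-294987 - T = -294987 - 1*820 = -294987 - 820 = -295807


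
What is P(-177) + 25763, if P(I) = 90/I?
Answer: 1519987/59 ≈ 25763.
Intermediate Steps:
P(-177) + 25763 = 90/(-177) + 25763 = 90*(-1/177) + 25763 = -30/59 + 25763 = 1519987/59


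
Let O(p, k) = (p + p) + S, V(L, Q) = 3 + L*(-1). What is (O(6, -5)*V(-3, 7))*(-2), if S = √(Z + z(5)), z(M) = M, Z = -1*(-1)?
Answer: -144 - 12*√6 ≈ -173.39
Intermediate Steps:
Z = 1
S = √6 (S = √(1 + 5) = √6 ≈ 2.4495)
V(L, Q) = 3 - L
O(p, k) = √6 + 2*p (O(p, k) = (p + p) + √6 = 2*p + √6 = √6 + 2*p)
(O(6, -5)*V(-3, 7))*(-2) = ((√6 + 2*6)*(3 - 1*(-3)))*(-2) = ((√6 + 12)*(3 + 3))*(-2) = ((12 + √6)*6)*(-2) = (72 + 6*√6)*(-2) = -144 - 12*√6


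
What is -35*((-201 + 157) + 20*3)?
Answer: -560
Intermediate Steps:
-35*((-201 + 157) + 20*3) = -35*(-44 + 60) = -35*16 = -560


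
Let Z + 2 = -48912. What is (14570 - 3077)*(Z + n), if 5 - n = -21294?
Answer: -317379195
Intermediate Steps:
Z = -48914 (Z = -2 - 48912 = -48914)
n = 21299 (n = 5 - 1*(-21294) = 5 + 21294 = 21299)
(14570 - 3077)*(Z + n) = (14570 - 3077)*(-48914 + 21299) = 11493*(-27615) = -317379195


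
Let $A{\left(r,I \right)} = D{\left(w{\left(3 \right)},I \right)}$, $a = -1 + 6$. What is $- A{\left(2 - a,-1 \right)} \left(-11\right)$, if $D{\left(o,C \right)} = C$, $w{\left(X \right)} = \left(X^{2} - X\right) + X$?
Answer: $-11$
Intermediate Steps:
$a = 5$
$w{\left(X \right)} = X^{2}$
$A{\left(r,I \right)} = I$
$- A{\left(2 - a,-1 \right)} \left(-11\right) = - \left(-1\right) \left(-11\right) = \left(-1\right) 11 = -11$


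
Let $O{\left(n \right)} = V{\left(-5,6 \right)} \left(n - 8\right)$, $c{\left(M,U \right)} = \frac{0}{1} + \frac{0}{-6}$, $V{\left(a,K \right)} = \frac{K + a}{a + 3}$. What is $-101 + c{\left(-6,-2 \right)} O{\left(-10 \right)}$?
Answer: $-101$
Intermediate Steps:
$V{\left(a,K \right)} = \frac{K + a}{3 + a}$
$c{\left(M,U \right)} = 0$ ($c{\left(M,U \right)} = 0 \cdot 1 + 0 \left(- \frac{1}{6}\right) = 0 + 0 = 0$)
$O{\left(n \right)} = 4 - \frac{n}{2}$ ($O{\left(n \right)} = \frac{6 - 5}{3 - 5} \left(n - 8\right) = \frac{1}{-2} \cdot 1 \left(-8 + n\right) = \left(- \frac{1}{2}\right) 1 \left(-8 + n\right) = - \frac{-8 + n}{2} = 4 - \frac{n}{2}$)
$-101 + c{\left(-6,-2 \right)} O{\left(-10 \right)} = -101 + 0 \left(4 - -5\right) = -101 + 0 \left(4 + 5\right) = -101 + 0 \cdot 9 = -101 + 0 = -101$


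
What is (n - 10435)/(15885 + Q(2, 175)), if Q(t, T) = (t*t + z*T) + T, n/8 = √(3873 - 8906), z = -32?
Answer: -10435/10464 + I*√5033/1308 ≈ -0.99723 + 0.054238*I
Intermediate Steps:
n = 8*I*√5033 (n = 8*√(3873 - 8906) = 8*√(-5033) = 8*(I*√5033) = 8*I*√5033 ≈ 567.55*I)
Q(t, T) = t² - 31*T (Q(t, T) = (t*t - 32*T) + T = (t² - 32*T) + T = t² - 31*T)
(n - 10435)/(15885 + Q(2, 175)) = (8*I*√5033 - 10435)/(15885 + (2² - 31*175)) = (-10435 + 8*I*√5033)/(15885 + (4 - 5425)) = (-10435 + 8*I*√5033)/(15885 - 5421) = (-10435 + 8*I*√5033)/10464 = (-10435 + 8*I*√5033)*(1/10464) = -10435/10464 + I*√5033/1308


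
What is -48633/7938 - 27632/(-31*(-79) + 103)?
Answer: -1300963/76734 ≈ -16.954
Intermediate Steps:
-48633/7938 - 27632/(-31*(-79) + 103) = -48633*1/7938 - 27632/(2449 + 103) = -16211/2646 - 27632/2552 = -16211/2646 - 27632*1/2552 = -16211/2646 - 314/29 = -1300963/76734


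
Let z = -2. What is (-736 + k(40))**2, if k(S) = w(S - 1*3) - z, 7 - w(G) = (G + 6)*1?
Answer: 592900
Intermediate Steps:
w(G) = 1 - G (w(G) = 7 - (G + 6) = 7 - (6 + G) = 7 + (-6 - G) = 1 - G)
k(S) = 6 - S (k(S) = (1 - (S - 1*3)) - 1*(-2) = (1 - (S - 3)) + 2 = (1 - (-3 + S)) + 2 = (1 + (3 - S)) + 2 = (4 - S) + 2 = 6 - S)
(-736 + k(40))**2 = (-736 + (6 - 1*40))**2 = (-736 + (6 - 40))**2 = (-736 - 34)**2 = (-770)**2 = 592900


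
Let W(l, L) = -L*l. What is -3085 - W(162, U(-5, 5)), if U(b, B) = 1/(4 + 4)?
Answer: -12259/4 ≈ -3064.8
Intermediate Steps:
U(b, B) = ⅛ (U(b, B) = 1/8 = ⅛)
W(l, L) = -L*l
-3085 - W(162, U(-5, 5)) = -3085 - (-1)*162/8 = -3085 - 1*(-81/4) = -3085 + 81/4 = -12259/4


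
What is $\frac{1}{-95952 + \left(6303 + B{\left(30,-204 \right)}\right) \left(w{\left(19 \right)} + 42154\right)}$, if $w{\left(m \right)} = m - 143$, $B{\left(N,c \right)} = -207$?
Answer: $\frac{1}{256118928} \approx 3.9044 \cdot 10^{-9}$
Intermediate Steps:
$w{\left(m \right)} = -143 + m$
$\frac{1}{-95952 + \left(6303 + B{\left(30,-204 \right)}\right) \left(w{\left(19 \right)} + 42154\right)} = \frac{1}{-95952 + \left(6303 - 207\right) \left(\left(-143 + 19\right) + 42154\right)} = \frac{1}{-95952 + 6096 \left(-124 + 42154\right)} = \frac{1}{-95952 + 6096 \cdot 42030} = \frac{1}{-95952 + 256214880} = \frac{1}{256118928}$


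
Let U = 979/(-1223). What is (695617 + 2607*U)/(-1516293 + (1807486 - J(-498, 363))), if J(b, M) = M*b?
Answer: 848187338/577215641 ≈ 1.4694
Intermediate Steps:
U = -979/1223 (U = 979*(-1/1223) = -979/1223 ≈ -0.80049)
(695617 + 2607*U)/(-1516293 + (1807486 - J(-498, 363))) = (695617 + 2607*(-979/1223))/(-1516293 + (1807486 - 363*(-498))) = (695617 - 2552253/1223)/(-1516293 + (1807486 - 1*(-180774))) = 848187338/(1223*(-1516293 + (1807486 + 180774))) = 848187338/(1223*(-1516293 + 1988260)) = (848187338/1223)/471967 = (848187338/1223)*(1/471967) = 848187338/577215641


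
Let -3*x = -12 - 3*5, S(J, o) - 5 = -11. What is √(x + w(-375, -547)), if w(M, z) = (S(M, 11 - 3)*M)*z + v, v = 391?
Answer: 5*I*√49214 ≈ 1109.2*I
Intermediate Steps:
S(J, o) = -6 (S(J, o) = 5 - 11 = -6)
x = 9 (x = -(-12 - 3*5)/3 = -(-12 - 15)/3 = -⅓*(-27) = 9)
w(M, z) = 391 - 6*M*z (w(M, z) = (-6*M)*z + 391 = -6*M*z + 391 = 391 - 6*M*z)
√(x + w(-375, -547)) = √(9 + (391 - 6*(-375)*(-547))) = √(9 + (391 - 1230750)) = √(9 - 1230359) = √(-1230350) = 5*I*√49214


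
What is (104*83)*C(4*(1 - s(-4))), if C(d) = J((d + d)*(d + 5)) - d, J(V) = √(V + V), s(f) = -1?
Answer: -69056 + 34528*√26 ≈ 1.0700e+5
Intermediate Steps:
J(V) = √2*√V (J(V) = √(2*V) = √2*√V)
C(d) = -d + 2*√(d*(5 + d)) (C(d) = √2*√((d + d)*(d + 5)) - d = √2*√((2*d)*(5 + d)) - d = √2*√(2*d*(5 + d)) - d = √2*(√2*√(d*(5 + d))) - d = 2*√(d*(5 + d)) - d = -d + 2*√(d*(5 + d)))
(104*83)*C(4*(1 - s(-4))) = (104*83)*(-4*(1 - 1*(-1)) + 2*√((4*(1 - 1*(-1)))*(5 + 4*(1 - 1*(-1))))) = 8632*(-4*(1 + 1) + 2*√((4*(1 + 1))*(5 + 4*(1 + 1)))) = 8632*(-4*2 + 2*√((4*2)*(5 + 4*2))) = 8632*(-1*8 + 2*√(8*(5 + 8))) = 8632*(-8 + 2*√(8*13)) = 8632*(-8 + 2*√104) = 8632*(-8 + 2*(2*√26)) = 8632*(-8 + 4*√26) = -69056 + 34528*√26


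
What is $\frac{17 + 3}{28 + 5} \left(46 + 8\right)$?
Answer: $\frac{360}{11} \approx 32.727$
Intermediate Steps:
$\frac{17 + 3}{28 + 5} \left(46 + 8\right) = \frac{20}{33} \cdot 54 = \frac{360}{11}$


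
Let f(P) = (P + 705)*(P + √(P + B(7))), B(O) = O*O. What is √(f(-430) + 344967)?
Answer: √(226717 + 275*I*√381) ≈ 476.18 + 5.636*I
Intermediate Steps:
B(O) = O²
f(P) = (705 + P)*(P + √(49 + P)) (f(P) = (P + 705)*(P + √(P + 7²)) = (705 + P)*(P + √(P + 49)) = (705 + P)*(P + √(49 + P)))
√(f(-430) + 344967) = √(((-430)² + 705*(-430) + 705*√(49 - 430) - 430*√(49 - 430)) + 344967) = √((184900 - 303150 + 705*√(-381) - 430*I*√381) + 344967) = √((184900 - 303150 + 705*(I*√381) - 430*I*√381) + 344967) = √((184900 - 303150 + 705*I*√381 - 430*I*√381) + 344967) = √((-118250 + 275*I*√381) + 344967) = √(226717 + 275*I*√381)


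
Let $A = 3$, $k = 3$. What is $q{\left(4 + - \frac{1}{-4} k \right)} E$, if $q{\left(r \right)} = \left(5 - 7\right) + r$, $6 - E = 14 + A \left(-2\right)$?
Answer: $- \frac{11}{2} \approx -5.5$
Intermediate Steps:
$E = -2$ ($E = 6 - \left(14 + 3 \left(-2\right)\right) = 6 - \left(14 - 6\right) = 6 - 8 = -2$)
$q{\left(r \right)} = -2 + r$
$q{\left(4 + - \frac{1}{-4} k \right)} E = \left(-2 + \left(4 + - \frac{1}{-4} \cdot 3\right)\right) \left(-2\right) = \left(-2 + \left(4 + \left(-1\right) \left(- \frac{1}{4}\right) 3\right)\right) \left(-2\right) = \left(-2 + \left(4 + \frac{1}{4} \cdot 3\right)\right) \left(-2\right) = \left(-2 + \left(4 + \frac{3}{4}\right)\right) \left(-2\right) = \left(-2 + \frac{19}{4}\right) \left(-2\right) = \frac{11}{4} \left(-2\right) = - \frac{11}{2}$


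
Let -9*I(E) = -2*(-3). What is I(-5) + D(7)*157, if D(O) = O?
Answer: 3295/3 ≈ 1098.3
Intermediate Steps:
I(E) = -⅔ (I(E) = -(-2)*(-3)/9 = -⅑*6 = -⅔)
I(-5) + D(7)*157 = -⅔ + 7*157 = -⅔ + 1099 = 3295/3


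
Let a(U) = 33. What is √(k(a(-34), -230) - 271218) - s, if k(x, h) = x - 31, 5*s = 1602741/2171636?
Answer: -1602741/10858180 + 4*I*√16951 ≈ -0.14761 + 520.78*I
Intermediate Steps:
s = 1602741/10858180 (s = (1602741/2171636)/5 = (1602741*(1/2171636))/5 = (⅕)*(1602741/2171636) = 1602741/10858180 ≈ 0.14761)
k(x, h) = -31 + x
√(k(a(-34), -230) - 271218) - s = √((-31 + 33) - 271218) - 1*1602741/10858180 = √(2 - 271218) - 1602741/10858180 = √(-271216) - 1602741/10858180 = 4*I*√16951 - 1602741/10858180 = -1602741/10858180 + 4*I*√16951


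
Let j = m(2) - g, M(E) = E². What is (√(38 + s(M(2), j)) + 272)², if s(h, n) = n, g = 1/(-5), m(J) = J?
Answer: (1360 + √1005)²/25 ≈ 77473.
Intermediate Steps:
g = -⅕ (g = 1*(-⅕) = -⅕ ≈ -0.20000)
j = 11/5 (j = 2 - 1*(-⅕) = 2 + ⅕ = 11/5 ≈ 2.2000)
(√(38 + s(M(2), j)) + 272)² = (√(38 + 11/5) + 272)² = (√(201/5) + 272)² = (√1005/5 + 272)² = (272 + √1005/5)²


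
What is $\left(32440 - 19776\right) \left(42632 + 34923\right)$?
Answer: $982156520$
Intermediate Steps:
$\left(32440 - 19776\right) \left(42632 + 34923\right) = 12664 \cdot 77555 = 982156520$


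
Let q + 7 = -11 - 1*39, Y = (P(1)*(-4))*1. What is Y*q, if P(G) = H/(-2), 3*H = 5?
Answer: -190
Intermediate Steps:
H = 5/3 (H = (1/3)*5 = 5/3 ≈ 1.6667)
P(G) = -5/6 (P(G) = (5/3)/(-2) = (5/3)*(-1/2) = -5/6)
Y = 10/3 (Y = -5/6*(-4)*1 = (10/3)*1 = 10/3 ≈ 3.3333)
q = -57 (q = -7 + (-11 - 1*39) = -7 + (-11 - 39) = -7 - 50 = -57)
Y*q = (10/3)*(-57) = -190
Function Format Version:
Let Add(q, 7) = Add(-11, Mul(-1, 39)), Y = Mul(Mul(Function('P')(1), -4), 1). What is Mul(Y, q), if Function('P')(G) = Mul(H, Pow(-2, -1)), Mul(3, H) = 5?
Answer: -190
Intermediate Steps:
H = Rational(5, 3) (H = Mul(Rational(1, 3), 5) = Rational(5, 3) ≈ 1.6667)
Function('P')(G) = Rational(-5, 6) (Function('P')(G) = Mul(Rational(5, 3), Pow(-2, -1)) = Mul(Rational(5, 3), Rational(-1, 2)) = Rational(-5, 6))
Y = Rational(10, 3) (Y = Mul(Mul(Rational(-5, 6), -4), 1) = Mul(Rational(10, 3), 1) = Rational(10, 3) ≈ 3.3333)
q = -57 (q = Add(-7, Add(-11, Mul(-1, 39))) = Add(-7, Add(-11, -39)) = Add(-7, -50) = -57)
Mul(Y, q) = Mul(Rational(10, 3), -57) = -190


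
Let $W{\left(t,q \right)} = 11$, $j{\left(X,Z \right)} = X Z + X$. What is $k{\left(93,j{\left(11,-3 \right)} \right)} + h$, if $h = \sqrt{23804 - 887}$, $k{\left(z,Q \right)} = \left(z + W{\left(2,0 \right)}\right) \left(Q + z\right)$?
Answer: $7384 + \sqrt{22917} \approx 7535.4$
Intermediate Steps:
$j{\left(X,Z \right)} = X + X Z$
$k{\left(z,Q \right)} = \left(11 + z\right) \left(Q + z\right)$ ($k{\left(z,Q \right)} = \left(z + 11\right) \left(Q + z\right) = \left(11 + z\right) \left(Q + z\right)$)
$h = \sqrt{22917} \approx 151.38$
$k{\left(93,j{\left(11,-3 \right)} \right)} + h = \left(93^{2} + 11 \cdot 11 \left(1 - 3\right) + 11 \cdot 93 + 11 \left(1 - 3\right) 93\right) + \sqrt{22917} = \left(8649 + 11 \cdot 11 \left(-2\right) + 1023 + 11 \left(-2\right) 93\right) + \sqrt{22917} = \left(8649 + 11 \left(-22\right) + 1023 - 2046\right) + \sqrt{22917} = \left(8649 - 242 + 1023 - 2046\right) + \sqrt{22917} = 7384 + \sqrt{22917}$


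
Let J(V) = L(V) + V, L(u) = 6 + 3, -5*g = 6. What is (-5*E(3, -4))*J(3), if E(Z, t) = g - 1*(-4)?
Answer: -168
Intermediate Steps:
g = -6/5 (g = -⅕*6 = -6/5 ≈ -1.2000)
L(u) = 9
E(Z, t) = 14/5 (E(Z, t) = -6/5 - 1*(-4) = -6/5 + 4 = 14/5)
J(V) = 9 + V
(-5*E(3, -4))*J(3) = (-5*14/5)*(9 + 3) = -14*12 = -168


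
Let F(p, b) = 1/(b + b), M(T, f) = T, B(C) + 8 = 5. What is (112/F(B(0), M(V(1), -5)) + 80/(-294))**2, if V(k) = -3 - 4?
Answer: 53146847296/21609 ≈ 2.4595e+6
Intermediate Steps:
B(C) = -3 (B(C) = -8 + 5 = -3)
V(k) = -7
F(p, b) = 1/(2*b)
(112/F(B(0), M(V(1), -5)) + 80/(-294))**2 = (112/(((1/2)/(-7))) + 80/(-294))**2 = (112/(((1/2)*(-1/7))) + 80*(-1/294))**2 = (112/(-1/14) - 40/147)**2 = (112*(-14) - 40/147)**2 = (-1568 - 40/147)**2 = (-230536/147)**2 = 53146847296/21609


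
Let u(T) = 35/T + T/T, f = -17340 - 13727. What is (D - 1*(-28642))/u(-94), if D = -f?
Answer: 5612646/59 ≈ 95130.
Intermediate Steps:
f = -31067
u(T) = 1 + 35/T (u(T) = 35/T + 1 = 1 + 35/T)
D = 31067 (D = -1*(-31067) = 31067)
(D - 1*(-28642))/u(-94) = (31067 - 1*(-28642))/(((35 - 94)/(-94))) = (31067 + 28642)/((-1/94*(-59))) = 59709/(59/94) = 59709*(94/59) = 5612646/59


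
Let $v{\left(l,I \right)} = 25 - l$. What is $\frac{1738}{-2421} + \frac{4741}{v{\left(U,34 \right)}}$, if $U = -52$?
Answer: $\frac{1031285}{16947} \approx 60.854$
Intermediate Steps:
$\frac{1738}{-2421} + \frac{4741}{v{\left(U,34 \right)}} = \frac{1738}{-2421} + \frac{4741}{25 - -52} = 1738 \left(- \frac{1}{2421}\right) + \frac{4741}{25 + 52} = - \frac{1738}{2421} + \frac{4741}{77} = - \frac{1738}{2421} + 4741 \cdot \frac{1}{77} = - \frac{1738}{2421} + \frac{431}{7} = \frac{1031285}{16947}$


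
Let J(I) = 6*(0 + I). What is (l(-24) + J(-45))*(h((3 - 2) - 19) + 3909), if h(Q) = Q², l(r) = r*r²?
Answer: -59659902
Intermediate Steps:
J(I) = 6*I
l(r) = r³
(l(-24) + J(-45))*(h((3 - 2) - 19) + 3909) = ((-24)³ + 6*(-45))*(((3 - 2) - 19)² + 3909) = (-13824 - 270)*((1 - 19)² + 3909) = -14094*((-18)² + 3909) = -14094*(324 + 3909) = -14094*4233 = -59659902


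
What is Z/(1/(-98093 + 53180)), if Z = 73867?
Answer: -3317588571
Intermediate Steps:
Z/(1/(-98093 + 53180)) = 73867/(1/(-98093 + 53180)) = 73867/(1/(-44913)) = 73867/(-1/44913) = 73867*(-44913) = -3317588571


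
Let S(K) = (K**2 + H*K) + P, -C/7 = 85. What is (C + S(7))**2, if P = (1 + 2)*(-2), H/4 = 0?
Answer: 304704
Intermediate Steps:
C = -595 (C = -7*85 = -595)
H = 0 (H = 4*0 = 0)
P = -6 (P = 3*(-2) = -6)
S(K) = -6 + K**2 (S(K) = (K**2 + 0*K) - 6 = (K**2 + 0) - 6 = K**2 - 6 = -6 + K**2)
(C + S(7))**2 = (-595 + (-6 + 7**2))**2 = (-595 + (-6 + 49))**2 = (-595 + 43)**2 = (-552)**2 = 304704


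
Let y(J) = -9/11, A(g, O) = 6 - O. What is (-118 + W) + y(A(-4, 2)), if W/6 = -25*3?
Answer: -6257/11 ≈ -568.82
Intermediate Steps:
W = -450 (W = 6*(-25*3) = 6*(-75) = -450)
y(J) = -9/11 (y(J) = -9*1/11 = -9/11)
(-118 + W) + y(A(-4, 2)) = (-118 - 450) - 9/11 = -568 - 9/11 = -6257/11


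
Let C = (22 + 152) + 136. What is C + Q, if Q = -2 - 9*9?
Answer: 227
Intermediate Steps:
Q = -83 (Q = -2 - 81 = -83)
C = 310 (C = 174 + 136 = 310)
C + Q = 310 - 83 = 227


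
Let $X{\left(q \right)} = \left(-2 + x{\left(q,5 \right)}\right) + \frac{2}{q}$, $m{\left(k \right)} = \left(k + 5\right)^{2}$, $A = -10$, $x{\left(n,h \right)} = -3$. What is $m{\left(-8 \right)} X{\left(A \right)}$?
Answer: $- \frac{234}{5} \approx -46.8$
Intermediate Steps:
$m{\left(k \right)} = \left(5 + k\right)^{2}$
$X{\left(q \right)} = -5 + \frac{2}{q}$ ($X{\left(q \right)} = \left(-2 - 3\right) + \frac{2}{q} = -5 + \frac{2}{q}$)
$m{\left(-8 \right)} X{\left(A \right)} = \left(5 - 8\right)^{2} \left(-5 + \frac{2}{-10}\right) = \left(-3\right)^{2} \left(-5 + 2 \left(- \frac{1}{10}\right)\right) = 9 \left(-5 - \frac{1}{5}\right) = 9 \left(- \frac{26}{5}\right) = - \frac{234}{5}$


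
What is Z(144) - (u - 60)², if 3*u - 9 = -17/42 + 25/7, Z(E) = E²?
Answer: 5704415/324 ≈ 17606.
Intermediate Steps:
u = 73/18 (u = 3 + (-17/42 + 25/7)/3 = 3 + (⅓)*(19/6) = 3 + 19/18 = 73/18 ≈ 4.0556)
Z(144) - (u - 60)² = 144² - (73/18 - 60)² = 20736 - (-1007/18)² = 20736 - 1*1014049/324 = 20736 - 1014049/324 = 5704415/324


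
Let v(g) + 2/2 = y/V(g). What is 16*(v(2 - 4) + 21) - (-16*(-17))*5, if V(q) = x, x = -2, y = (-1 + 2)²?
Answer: -1048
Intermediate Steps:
y = 1 (y = 1² = 1)
V(q) = -2
v(g) = -3/2 (v(g) = -1 + 1/(-2) = -1 + 1*(-½) = -1 - ½ = -3/2)
16*(v(2 - 4) + 21) - (-16*(-17))*5 = 16*(-3/2 + 21) - (-16*(-17))*5 = 16*(39/2) - 272*5 = 312 - 1*1360 = 312 - 1360 = -1048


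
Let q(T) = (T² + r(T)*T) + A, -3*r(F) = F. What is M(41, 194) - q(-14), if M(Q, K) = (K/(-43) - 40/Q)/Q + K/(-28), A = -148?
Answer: 31181363/3035886 ≈ 10.271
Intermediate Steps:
r(F) = -F/3
q(T) = -148 + 2*T²/3 (q(T) = (T² + (-T/3)*T) - 148 = (T² - T²/3) - 148 = 2*T²/3 - 148 = -148 + 2*T²/3)
M(Q, K) = -K/28 + (-40/Q - K/43)/Q (M(Q, K) = (K*(-1/43) - 40/Q)/Q + K*(-1/28) = (-K/43 - 40/Q)/Q - K/28 = (-40/Q - K/43)/Q - K/28 = -K/28 + (-40/Q - K/43)/Q)
M(41, 194) - q(-14) = (-40/41² - 1/28*194 - 1/43*194/41) - (-148 + (⅔)*(-14)²) = (-40*1/1681 - 97/14 - 1/43*194*1/41) - (-148 + (⅔)*196) = (-40/1681 - 97/14 - 194/1763) - (-148 + 392/3) = -7146887/1011962 - 1*(-52/3) = -7146887/1011962 + 52/3 = 31181363/3035886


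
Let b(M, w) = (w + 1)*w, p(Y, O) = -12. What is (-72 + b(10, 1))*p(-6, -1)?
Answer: 840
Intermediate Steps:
b(M, w) = w*(1 + w) (b(M, w) = (1 + w)*w = w*(1 + w))
(-72 + b(10, 1))*p(-6, -1) = (-72 + 1*(1 + 1))*(-12) = (-72 + 1*2)*(-12) = (-72 + 2)*(-12) = -70*(-12) = 840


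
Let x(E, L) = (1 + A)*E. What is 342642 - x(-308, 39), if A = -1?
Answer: 342642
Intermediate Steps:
x(E, L) = 0 (x(E, L) = (1 - 1)*E = 0*E = 0)
342642 - x(-308, 39) = 342642 - 1*0 = 342642 + 0 = 342642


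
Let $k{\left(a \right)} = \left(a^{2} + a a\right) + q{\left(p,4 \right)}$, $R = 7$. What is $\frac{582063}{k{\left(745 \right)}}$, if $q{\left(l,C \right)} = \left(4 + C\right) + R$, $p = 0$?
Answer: $\frac{582063}{1110065} \approx 0.52435$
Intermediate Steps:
$q{\left(l,C \right)} = 11 + C$ ($q{\left(l,C \right)} = \left(4 + C\right) + 7 = 11 + C$)
$k{\left(a \right)} = 15 + 2 a^{2}$ ($k{\left(a \right)} = \left(a^{2} + a a\right) + \left(11 + 4\right) = \left(a^{2} + a^{2}\right) + 15 = 2 a^{2} + 15 = 15 + 2 a^{2}$)
$\frac{582063}{k{\left(745 \right)}} = \frac{582063}{15 + 2 \cdot 745^{2}} = \frac{582063}{15 + 2 \cdot 555025} = \frac{582063}{15 + 1110050} = \frac{582063}{1110065}$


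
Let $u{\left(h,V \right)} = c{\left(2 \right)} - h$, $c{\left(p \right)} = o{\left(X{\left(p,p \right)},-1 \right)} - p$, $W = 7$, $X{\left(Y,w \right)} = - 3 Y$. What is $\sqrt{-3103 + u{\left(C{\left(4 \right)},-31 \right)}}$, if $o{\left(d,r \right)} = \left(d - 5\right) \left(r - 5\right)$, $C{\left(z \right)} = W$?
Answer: $i \sqrt{3046} \approx 55.191 i$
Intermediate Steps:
$C{\left(z \right)} = 7$
$o{\left(d,r \right)} = \left(-5 + d\right) \left(-5 + r\right)$
$c{\left(p \right)} = 30 + 17 p$ ($c{\left(p \right)} = \left(25 - 5 \left(- 3 p\right) - -5 + - 3 p \left(-1\right)\right) - p = \left(25 + 15 p + 5 + 3 p\right) - p = \left(30 + 18 p\right) - p = 30 + 17 p$)
$u{\left(h,V \right)} = 64 - h$ ($u{\left(h,V \right)} = \left(30 + 17 \cdot 2\right) - h = \left(30 + 34\right) - h = 64 - h$)
$\sqrt{-3103 + u{\left(C{\left(4 \right)},-31 \right)}} = \sqrt{-3103 + \left(64 - 7\right)} = \sqrt{-3103 + 57} = \sqrt{-3046} = i \sqrt{3046}$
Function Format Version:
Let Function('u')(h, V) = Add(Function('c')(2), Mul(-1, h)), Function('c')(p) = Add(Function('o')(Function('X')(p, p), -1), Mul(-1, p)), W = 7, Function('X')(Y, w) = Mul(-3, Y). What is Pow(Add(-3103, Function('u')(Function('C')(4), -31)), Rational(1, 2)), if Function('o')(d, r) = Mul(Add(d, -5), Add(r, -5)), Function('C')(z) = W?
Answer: Mul(I, Pow(3046, Rational(1, 2))) ≈ Mul(55.191, I)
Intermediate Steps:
Function('C')(z) = 7
Function('o')(d, r) = Mul(Add(-5, d), Add(-5, r))
Function('c')(p) = Add(30, Mul(17, p)) (Function('c')(p) = Add(Add(25, Mul(-5, Mul(-3, p)), Mul(-5, -1), Mul(Mul(-3, p), -1)), Mul(-1, p)) = Add(Add(25, Mul(15, p), 5, Mul(3, p)), Mul(-1, p)) = Add(Add(30, Mul(18, p)), Mul(-1, p)) = Add(30, Mul(17, p)))
Function('u')(h, V) = Add(64, Mul(-1, h)) (Function('u')(h, V) = Add(Add(30, Mul(17, 2)), Mul(-1, h)) = Add(Add(30, 34), Mul(-1, h)) = Add(64, Mul(-1, h)))
Pow(Add(-3103, Function('u')(Function('C')(4), -31)), Rational(1, 2)) = Pow(Add(-3103, Add(64, Mul(-1, 7))), Rational(1, 2)) = Pow(Add(-3103, Add(64, -7)), Rational(1, 2)) = Pow(Add(-3103, 57), Rational(1, 2)) = Pow(-3046, Rational(1, 2)) = Mul(I, Pow(3046, Rational(1, 2)))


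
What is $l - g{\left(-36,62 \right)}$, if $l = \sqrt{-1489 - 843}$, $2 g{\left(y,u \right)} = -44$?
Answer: $22 + 2 i \sqrt{583} \approx 22.0 + 48.291 i$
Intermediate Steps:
$g{\left(y,u \right)} = -22$ ($g{\left(y,u \right)} = \frac{1}{2} \left(-44\right) = -22$)
$l = 2 i \sqrt{583}$ ($l = \sqrt{-1489 - 843} = \sqrt{-2332} = 2 i \sqrt{583} \approx 48.291 i$)
$l - g{\left(-36,62 \right)} = 2 i \sqrt{583} - -22 = 2 i \sqrt{583} + 22 = 22 + 2 i \sqrt{583}$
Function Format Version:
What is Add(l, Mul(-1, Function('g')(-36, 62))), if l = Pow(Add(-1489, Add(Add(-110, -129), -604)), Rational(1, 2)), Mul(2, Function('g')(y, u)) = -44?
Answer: Add(22, Mul(2, I, Pow(583, Rational(1, 2)))) ≈ Add(22.000, Mul(48.291, I))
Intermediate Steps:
Function('g')(y, u) = -22 (Function('g')(y, u) = Mul(Rational(1, 2), -44) = -22)
l = Mul(2, I, Pow(583, Rational(1, 2))) (l = Pow(Add(-1489, Add(-239, -604)), Rational(1, 2)) = Pow(Add(-1489, -843), Rational(1, 2)) = Pow(-2332, Rational(1, 2)) = Mul(2, I, Pow(583, Rational(1, 2))) ≈ Mul(48.291, I))
Add(l, Mul(-1, Function('g')(-36, 62))) = Add(Mul(2, I, Pow(583, Rational(1, 2))), Mul(-1, -22)) = Add(Mul(2, I, Pow(583, Rational(1, 2))), 22) = Add(22, Mul(2, I, Pow(583, Rational(1, 2))))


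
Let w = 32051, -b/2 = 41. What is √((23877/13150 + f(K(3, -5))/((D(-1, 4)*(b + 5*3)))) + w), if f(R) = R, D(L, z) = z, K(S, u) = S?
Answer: √995238430501553/176210 ≈ 179.03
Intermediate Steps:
b = -82 (b = -2*41 = -82)
√((23877/13150 + f(K(3, -5))/((D(-1, 4)*(b + 5*3)))) + w) = √((23877/13150 + 3/((4*(-82 + 5*3)))) + 32051) = √((23877*(1/13150) + 3/((4*(-82 + 15)))) + 32051) = √((23877/13150 + 3/((4*(-67)))) + 32051) = √((23877/13150 + 3/(-268)) + 32051) = √((23877/13150 + 3*(-1/268)) + 32051) = √((23877/13150 - 3/268) + 32051) = √(3179793/1762100 + 32051) = √(56480246893/1762100) = √995238430501553/176210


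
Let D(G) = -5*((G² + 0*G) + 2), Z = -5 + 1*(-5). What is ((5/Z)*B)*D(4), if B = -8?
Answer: -360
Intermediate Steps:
Z = -10 (Z = -5 - 5 = -10)
D(G) = -10 - 5*G² (D(G) = -5*((G² + 0) + 2) = -5*(G² + 2) = -5*(2 + G²) = -10 - 5*G²)
((5/Z)*B)*D(4) = ((5/(-10))*(-8))*(-10 - 5*4²) = ((5*(-⅒))*(-8))*(-10 - 5*16) = (-½*(-8))*(-10 - 80) = 4*(-90) = -360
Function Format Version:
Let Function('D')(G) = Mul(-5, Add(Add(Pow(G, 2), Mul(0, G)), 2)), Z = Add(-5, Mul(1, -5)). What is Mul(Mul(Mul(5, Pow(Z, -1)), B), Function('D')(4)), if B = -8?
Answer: -360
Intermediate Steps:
Z = -10 (Z = Add(-5, -5) = -10)
Function('D')(G) = Add(-10, Mul(-5, Pow(G, 2))) (Function('D')(G) = Mul(-5, Add(Add(Pow(G, 2), 0), 2)) = Mul(-5, Add(Pow(G, 2), 2)) = Mul(-5, Add(2, Pow(G, 2))) = Add(-10, Mul(-5, Pow(G, 2))))
Mul(Mul(Mul(5, Pow(Z, -1)), B), Function('D')(4)) = Mul(Mul(Mul(5, Pow(-10, -1)), -8), Add(-10, Mul(-5, Pow(4, 2)))) = Mul(Mul(Mul(5, Rational(-1, 10)), -8), Add(-10, Mul(-5, 16))) = Mul(Mul(Rational(-1, 2), -8), Add(-10, -80)) = Mul(4, -90) = -360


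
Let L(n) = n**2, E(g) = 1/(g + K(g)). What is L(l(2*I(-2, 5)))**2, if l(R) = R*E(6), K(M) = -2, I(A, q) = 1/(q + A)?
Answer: 1/1296 ≈ 0.00077160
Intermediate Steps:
I(A, q) = 1/(A + q)
E(g) = 1/(-2 + g) (E(g) = 1/(g - 2) = 1/(-2 + g))
l(R) = R/4 (l(R) = R/(-2 + 6) = R/4)
L(l(2*I(-2, 5)))**2 = (((2/(-2 + 5))/4)**2)**2 = (((2/3)/4)**2)**2 = (((2*(1/3))/4)**2)**2 = (((1/4)*(2/3))**2)**2 = ((1/6)**2)**2 = (1/36)**2 = 1/1296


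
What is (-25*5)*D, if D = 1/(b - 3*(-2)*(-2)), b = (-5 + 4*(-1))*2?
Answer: 25/6 ≈ 4.1667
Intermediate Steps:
b = -18 (b = (-5 - 4)*2 = -9*2 = -18)
D = -1/30 (D = 1/(-18 - 3*(-2)*(-2)) = 1/(-18 + 6*(-2)) = 1/(-18 - 12) = 1/(-30) = -1/30 ≈ -0.033333)
(-25*5)*D = -25*5*(-1/30) = -125*(-1/30) = 25/6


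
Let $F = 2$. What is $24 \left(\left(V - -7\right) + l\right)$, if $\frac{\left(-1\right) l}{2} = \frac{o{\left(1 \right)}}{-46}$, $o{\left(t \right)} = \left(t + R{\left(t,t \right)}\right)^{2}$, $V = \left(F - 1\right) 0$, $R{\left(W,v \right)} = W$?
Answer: $\frac{3960}{23} \approx 172.17$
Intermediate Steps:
$V = 0$ ($V = \left(2 - 1\right) 0 = 1 \cdot 0 = 0$)
$o{\left(t \right)} = 4 t^{2}$ ($o{\left(t \right)} = \left(t + t\right)^{2} = \left(2 t\right)^{2} = 4 t^{2}$)
$l = \frac{4}{23}$ ($l = - 2 \frac{4 \cdot 1^{2}}{-46} = - 2 \cdot 4 \cdot 1 \left(- \frac{1}{46}\right) = - 2 \cdot 4 \left(- \frac{1}{46}\right) = \left(-2\right) \left(- \frac{2}{23}\right) = \frac{4}{23} \approx 0.17391$)
$24 \left(\left(V - -7\right) + l\right) = 24 \left(\left(0 - -7\right) + \frac{4}{23}\right) = 24 \left(\left(0 + 7\right) + \frac{4}{23}\right) = 24 \left(7 + \frac{4}{23}\right) = 24 \cdot \frac{165}{23} = \frac{3960}{23}$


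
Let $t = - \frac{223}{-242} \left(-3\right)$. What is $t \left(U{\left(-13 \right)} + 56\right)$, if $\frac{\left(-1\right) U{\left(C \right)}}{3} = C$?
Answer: $- \frac{63555}{242} \approx -262.62$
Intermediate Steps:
$U{\left(C \right)} = - 3 C$
$t = - \frac{669}{242}$ ($t = \left(-223\right) \left(- \frac{1}{242}\right) \left(-3\right) = \frac{223}{242} \left(-3\right) = - \frac{669}{242} \approx -2.7645$)
$t \left(U{\left(-13 \right)} + 56\right) = - \frac{669 \left(\left(-3\right) \left(-13\right) + 56\right)}{242} = - \frac{669 \left(39 + 56\right)}{242} = \left(- \frac{669}{242}\right) 95 = - \frac{63555}{242}$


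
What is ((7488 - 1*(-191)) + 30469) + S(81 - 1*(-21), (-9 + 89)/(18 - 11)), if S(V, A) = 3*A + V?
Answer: 267990/7 ≈ 38284.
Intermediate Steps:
S(V, A) = V + 3*A
((7488 - 1*(-191)) + 30469) + S(81 - 1*(-21), (-9 + 89)/(18 - 11)) = ((7488 - 1*(-191)) + 30469) + ((81 - 1*(-21)) + 3*((-9 + 89)/(18 - 11))) = ((7488 + 191) + 30469) + ((81 + 21) + 3*(80/7)) = (7679 + 30469) + (102 + 3*(80*(⅐))) = 38148 + (102 + 3*(80/7)) = 38148 + (102 + 240/7) = 38148 + 954/7 = 267990/7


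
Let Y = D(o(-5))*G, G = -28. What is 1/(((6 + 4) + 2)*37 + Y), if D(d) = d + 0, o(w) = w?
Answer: 1/584 ≈ 0.0017123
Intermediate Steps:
D(d) = d
Y = 140 (Y = -5*(-28) = 140)
1/(((6 + 4) + 2)*37 + Y) = 1/(((6 + 4) + 2)*37 + 140) = 1/((10 + 2)*37 + 140) = 1/(12*37 + 140) = 1/(444 + 140) = 1/584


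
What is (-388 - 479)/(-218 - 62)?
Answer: 867/280 ≈ 3.0964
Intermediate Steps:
(-388 - 479)/(-218 - 62) = -867/(-280) = -867*(-1/280) = 867/280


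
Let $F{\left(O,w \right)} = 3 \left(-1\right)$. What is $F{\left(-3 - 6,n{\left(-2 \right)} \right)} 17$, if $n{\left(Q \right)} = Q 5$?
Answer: $-51$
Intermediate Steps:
$n{\left(Q \right)} = 5 Q$
$F{\left(O,w \right)} = -3$
$F{\left(-3 - 6,n{\left(-2 \right)} \right)} 17 = \left(-3\right) 17 = -51$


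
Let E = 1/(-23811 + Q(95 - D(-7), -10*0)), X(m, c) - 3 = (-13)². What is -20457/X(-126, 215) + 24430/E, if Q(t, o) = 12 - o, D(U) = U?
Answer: -100002466497/172 ≈ -5.8141e+8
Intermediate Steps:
X(m, c) = 172 (X(m, c) = 3 + (-13)² = 3 + 169 = 172)
E = -1/23799 (E = 1/(-23811 + (12 - (-10)*0)) = 1/(-23811 + (12 - 1*0)) = 1/(-23811 + (12 + 0)) = 1/(-23811 + 12) = 1/(-23799) = -1/23799 ≈ -4.2019e-5)
-20457/X(-126, 215) + 24430/E = -20457/172 + 24430/(-1/23799) = -20457*1/172 + 24430*(-23799) = -20457/172 - 581409570 = -100002466497/172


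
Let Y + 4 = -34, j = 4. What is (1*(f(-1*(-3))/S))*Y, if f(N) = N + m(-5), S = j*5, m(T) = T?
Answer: 19/5 ≈ 3.8000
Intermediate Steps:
Y = -38 (Y = -4 - 34 = -38)
S = 20 (S = 4*5 = 20)
f(N) = -5 + N (f(N) = N - 5 = -5 + N)
(1*(f(-1*(-3))/S))*Y = (1*((-5 - 1*(-3))/20))*(-38) = (1*((-5 + 3)*(1/20)))*(-38) = (1*(-2*1/20))*(-38) = (1*(-1/10))*(-38) = -1/10*(-38) = 19/5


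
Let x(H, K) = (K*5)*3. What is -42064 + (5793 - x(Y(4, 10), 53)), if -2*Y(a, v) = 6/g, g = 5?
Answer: -37066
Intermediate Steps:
Y(a, v) = -⅗ (Y(a, v) = -3/5 = -½*6/5 = -⅗)
x(H, K) = 15*K (x(H, K) = (5*K)*3 = 15*K)
-42064 + (5793 - x(Y(4, 10), 53)) = -42064 + (5793 - 15*53) = -42064 + (5793 - 1*795) = -42064 + (5793 - 795) = -42064 + 4998 = -37066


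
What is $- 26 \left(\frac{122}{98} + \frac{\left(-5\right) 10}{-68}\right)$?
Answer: $- \frac{42887}{833} \approx -51.485$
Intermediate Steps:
$- 26 \left(\frac{122}{98} + \frac{\left(-5\right) 10}{-68}\right) = - 26 \left(122 \cdot \frac{1}{98} - - \frac{25}{34}\right) = - 26 \left(\frac{61}{49} + \frac{25}{34}\right) = \left(-26\right) \frac{3299}{1666} = - \frac{42887}{833}$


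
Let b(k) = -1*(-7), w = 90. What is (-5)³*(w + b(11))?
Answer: -12125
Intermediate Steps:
b(k) = 7
(-5)³*(w + b(11)) = (-5)³*(90 + 7) = -125*97 = -12125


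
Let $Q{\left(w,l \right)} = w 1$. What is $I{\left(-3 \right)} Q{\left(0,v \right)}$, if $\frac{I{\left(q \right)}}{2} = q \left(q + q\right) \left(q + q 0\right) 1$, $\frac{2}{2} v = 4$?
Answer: $0$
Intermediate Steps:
$v = 4$
$Q{\left(w,l \right)} = w$
$I{\left(q \right)} = 4 q^{3}$ ($I{\left(q \right)} = 2 q \left(q + q\right) \left(q + q 0\right) 1 = 2 q 2 q \left(q + 0\right) 1 = 2 q 2 q q 1 = 2 q 2 q^{2} \cdot 1 = 2 \cdot 2 q^{3} \cdot 1 = 2 \cdot 2 q^{3} = 4 q^{3}$)
$I{\left(-3 \right)} Q{\left(0,v \right)} = 4 \left(-3\right)^{3} \cdot 0 = 4 \left(-27\right) 0 = \left(-108\right) 0 = 0$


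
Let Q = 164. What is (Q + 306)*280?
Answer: 131600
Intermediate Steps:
(Q + 306)*280 = (164 + 306)*280 = 470*280 = 131600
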